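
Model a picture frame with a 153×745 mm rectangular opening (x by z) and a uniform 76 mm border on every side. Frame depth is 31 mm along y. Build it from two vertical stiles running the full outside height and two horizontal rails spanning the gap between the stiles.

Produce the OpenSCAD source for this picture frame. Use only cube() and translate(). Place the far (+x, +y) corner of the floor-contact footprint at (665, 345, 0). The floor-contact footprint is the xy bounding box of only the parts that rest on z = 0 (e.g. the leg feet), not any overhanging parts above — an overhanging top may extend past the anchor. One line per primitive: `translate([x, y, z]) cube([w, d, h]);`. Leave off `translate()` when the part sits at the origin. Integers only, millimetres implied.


translate([360, 314, 0]) cube([76, 31, 897]);
translate([589, 314, 0]) cube([76, 31, 897]);
translate([436, 314, 0]) cube([153, 31, 76]);
translate([436, 314, 821]) cube([153, 31, 76]);


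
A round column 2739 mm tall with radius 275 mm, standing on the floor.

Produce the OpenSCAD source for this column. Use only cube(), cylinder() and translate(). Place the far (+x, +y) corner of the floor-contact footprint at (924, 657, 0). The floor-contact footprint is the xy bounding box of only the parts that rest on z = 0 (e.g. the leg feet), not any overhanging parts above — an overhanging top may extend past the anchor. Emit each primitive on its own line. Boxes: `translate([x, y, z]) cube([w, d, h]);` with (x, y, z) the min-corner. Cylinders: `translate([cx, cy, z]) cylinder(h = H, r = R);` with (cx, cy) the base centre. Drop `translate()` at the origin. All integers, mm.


translate([649, 382, 0]) cylinder(h = 2739, r = 275);


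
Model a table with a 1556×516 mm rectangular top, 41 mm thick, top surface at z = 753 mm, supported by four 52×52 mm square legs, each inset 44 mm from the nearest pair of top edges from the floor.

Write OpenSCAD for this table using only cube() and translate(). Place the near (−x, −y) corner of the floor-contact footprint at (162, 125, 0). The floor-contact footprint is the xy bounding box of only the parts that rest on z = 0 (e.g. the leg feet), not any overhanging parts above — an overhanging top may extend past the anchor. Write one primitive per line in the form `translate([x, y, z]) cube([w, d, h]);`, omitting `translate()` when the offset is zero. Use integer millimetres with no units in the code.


translate([118, 81, 712]) cube([1556, 516, 41]);
translate([162, 125, 0]) cube([52, 52, 712]);
translate([1578, 125, 0]) cube([52, 52, 712]);
translate([162, 501, 0]) cube([52, 52, 712]);
translate([1578, 501, 0]) cube([52, 52, 712]);


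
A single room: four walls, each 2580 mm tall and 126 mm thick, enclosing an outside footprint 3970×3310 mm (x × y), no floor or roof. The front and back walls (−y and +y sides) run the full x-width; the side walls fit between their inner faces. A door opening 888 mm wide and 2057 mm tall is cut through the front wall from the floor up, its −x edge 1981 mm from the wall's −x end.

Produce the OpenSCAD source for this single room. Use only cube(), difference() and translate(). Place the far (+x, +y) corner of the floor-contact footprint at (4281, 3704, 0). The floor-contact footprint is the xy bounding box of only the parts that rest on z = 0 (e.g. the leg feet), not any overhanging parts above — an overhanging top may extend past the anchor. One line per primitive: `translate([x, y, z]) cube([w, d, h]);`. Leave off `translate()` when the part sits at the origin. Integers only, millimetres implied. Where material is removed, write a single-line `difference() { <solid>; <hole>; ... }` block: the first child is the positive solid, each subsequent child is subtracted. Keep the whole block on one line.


difference() { translate([311, 394, 0]) cube([3970, 126, 2580]); translate([2292, 394, 0]) cube([888, 126, 2057]); }
translate([311, 3578, 0]) cube([3970, 126, 2580]);
translate([311, 520, 0]) cube([126, 3058, 2580]);
translate([4155, 520, 0]) cube([126, 3058, 2580]);


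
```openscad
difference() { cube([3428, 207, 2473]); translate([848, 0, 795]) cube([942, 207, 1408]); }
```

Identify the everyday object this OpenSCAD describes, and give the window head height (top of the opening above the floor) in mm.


A wall with a window opening. The window head height is 2203 mm.

A wall with a rectangular opening subtracted — a window. Sill at z = 795, opening 1408 mm tall, so the head is at 795 + 1408 = 2203 mm.


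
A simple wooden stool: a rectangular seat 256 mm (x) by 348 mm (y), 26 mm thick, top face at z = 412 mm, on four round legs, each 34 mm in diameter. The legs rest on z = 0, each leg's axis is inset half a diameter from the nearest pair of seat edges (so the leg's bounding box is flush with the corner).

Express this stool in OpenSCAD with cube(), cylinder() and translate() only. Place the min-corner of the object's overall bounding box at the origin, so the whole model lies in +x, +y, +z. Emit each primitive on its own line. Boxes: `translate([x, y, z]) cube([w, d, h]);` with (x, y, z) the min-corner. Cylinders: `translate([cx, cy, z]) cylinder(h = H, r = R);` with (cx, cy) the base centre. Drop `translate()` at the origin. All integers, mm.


translate([0, 0, 386]) cube([256, 348, 26]);
translate([17, 17, 0]) cylinder(h = 386, r = 17);
translate([239, 17, 0]) cylinder(h = 386, r = 17);
translate([17, 331, 0]) cylinder(h = 386, r = 17);
translate([239, 331, 0]) cylinder(h = 386, r = 17);


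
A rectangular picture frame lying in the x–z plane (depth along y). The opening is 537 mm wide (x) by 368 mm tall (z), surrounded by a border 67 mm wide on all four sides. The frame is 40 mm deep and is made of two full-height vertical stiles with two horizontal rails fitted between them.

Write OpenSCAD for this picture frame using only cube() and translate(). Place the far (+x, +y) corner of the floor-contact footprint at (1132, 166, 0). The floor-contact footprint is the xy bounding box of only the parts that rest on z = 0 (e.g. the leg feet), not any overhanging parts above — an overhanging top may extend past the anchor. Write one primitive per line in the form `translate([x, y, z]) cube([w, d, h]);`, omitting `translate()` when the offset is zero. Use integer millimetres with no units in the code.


translate([461, 126, 0]) cube([67, 40, 502]);
translate([1065, 126, 0]) cube([67, 40, 502]);
translate([528, 126, 0]) cube([537, 40, 67]);
translate([528, 126, 435]) cube([537, 40, 67]);


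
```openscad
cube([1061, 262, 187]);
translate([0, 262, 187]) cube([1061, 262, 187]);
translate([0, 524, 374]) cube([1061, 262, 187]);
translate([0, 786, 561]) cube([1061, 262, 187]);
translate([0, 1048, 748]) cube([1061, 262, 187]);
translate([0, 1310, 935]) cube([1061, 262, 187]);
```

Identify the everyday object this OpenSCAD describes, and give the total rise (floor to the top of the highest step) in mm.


A staircase. The total rise is 1122 mm.

6 identical blocks, each offset up and back from the previous — a staircase. Each step is 187 mm tall and there are 6 of them, so the total rise is 6 × 187 = 1122 mm.


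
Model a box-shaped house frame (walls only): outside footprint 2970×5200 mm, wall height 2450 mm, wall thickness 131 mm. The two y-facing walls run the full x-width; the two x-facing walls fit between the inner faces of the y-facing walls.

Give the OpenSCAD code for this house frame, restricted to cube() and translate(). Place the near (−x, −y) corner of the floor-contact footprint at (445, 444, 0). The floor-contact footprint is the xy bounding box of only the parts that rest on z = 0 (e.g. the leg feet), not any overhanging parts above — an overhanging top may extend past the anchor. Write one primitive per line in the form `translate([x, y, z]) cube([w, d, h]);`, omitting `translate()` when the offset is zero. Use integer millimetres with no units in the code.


translate([445, 444, 0]) cube([2970, 131, 2450]);
translate([445, 5513, 0]) cube([2970, 131, 2450]);
translate([445, 575, 0]) cube([131, 4938, 2450]);
translate([3284, 575, 0]) cube([131, 4938, 2450]);


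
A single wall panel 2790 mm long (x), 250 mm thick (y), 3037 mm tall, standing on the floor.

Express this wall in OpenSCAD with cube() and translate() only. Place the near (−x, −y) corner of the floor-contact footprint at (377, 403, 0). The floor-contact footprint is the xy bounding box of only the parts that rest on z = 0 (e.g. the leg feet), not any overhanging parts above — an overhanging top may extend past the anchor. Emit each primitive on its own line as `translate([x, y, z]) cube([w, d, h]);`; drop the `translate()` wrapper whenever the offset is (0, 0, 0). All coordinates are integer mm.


translate([377, 403, 0]) cube([2790, 250, 3037]);


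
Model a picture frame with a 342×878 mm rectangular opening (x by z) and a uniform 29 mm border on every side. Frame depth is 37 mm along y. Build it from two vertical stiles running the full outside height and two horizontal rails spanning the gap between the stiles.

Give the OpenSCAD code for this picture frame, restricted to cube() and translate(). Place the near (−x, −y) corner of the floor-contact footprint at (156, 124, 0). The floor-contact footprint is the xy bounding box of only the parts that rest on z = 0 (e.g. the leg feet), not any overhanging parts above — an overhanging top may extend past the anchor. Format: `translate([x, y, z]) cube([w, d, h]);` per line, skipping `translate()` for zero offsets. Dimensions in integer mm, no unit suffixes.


translate([156, 124, 0]) cube([29, 37, 936]);
translate([527, 124, 0]) cube([29, 37, 936]);
translate([185, 124, 0]) cube([342, 37, 29]);
translate([185, 124, 907]) cube([342, 37, 29]);


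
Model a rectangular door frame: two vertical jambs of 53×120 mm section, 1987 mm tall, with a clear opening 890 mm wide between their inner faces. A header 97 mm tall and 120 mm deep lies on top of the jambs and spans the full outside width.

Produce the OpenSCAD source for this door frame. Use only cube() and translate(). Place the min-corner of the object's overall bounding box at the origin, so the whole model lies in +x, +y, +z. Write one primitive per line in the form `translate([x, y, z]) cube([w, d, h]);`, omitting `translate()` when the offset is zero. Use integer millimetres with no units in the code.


cube([53, 120, 1987]);
translate([943, 0, 0]) cube([53, 120, 1987]);
translate([0, 0, 1987]) cube([996, 120, 97]);


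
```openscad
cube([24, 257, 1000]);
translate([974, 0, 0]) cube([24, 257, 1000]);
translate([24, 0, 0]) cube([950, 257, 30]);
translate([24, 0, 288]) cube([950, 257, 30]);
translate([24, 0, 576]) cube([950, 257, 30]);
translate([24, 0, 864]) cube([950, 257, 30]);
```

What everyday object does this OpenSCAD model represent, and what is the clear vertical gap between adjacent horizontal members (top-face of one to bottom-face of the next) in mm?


A bookshelf. The clear shelf gap is 258 mm.

Two tall side panels with 4 horizontal boards between them — a bookshelf. The first two shelf undersides are at z = 0 and z = 288; with shelf thickness 30, the clear gap is 288 − 0 − 30 = 258 mm.


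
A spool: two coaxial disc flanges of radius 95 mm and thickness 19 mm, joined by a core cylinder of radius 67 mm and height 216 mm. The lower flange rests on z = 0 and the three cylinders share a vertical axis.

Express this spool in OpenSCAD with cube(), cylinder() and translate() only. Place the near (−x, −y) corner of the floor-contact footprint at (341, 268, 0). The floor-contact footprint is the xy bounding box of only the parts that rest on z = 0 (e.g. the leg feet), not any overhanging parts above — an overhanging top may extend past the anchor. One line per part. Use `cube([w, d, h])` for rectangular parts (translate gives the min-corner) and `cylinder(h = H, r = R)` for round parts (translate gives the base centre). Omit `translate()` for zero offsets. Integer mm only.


translate([436, 363, 0]) cylinder(h = 19, r = 95);
translate([436, 363, 19]) cylinder(h = 216, r = 67);
translate([436, 363, 235]) cylinder(h = 19, r = 95);


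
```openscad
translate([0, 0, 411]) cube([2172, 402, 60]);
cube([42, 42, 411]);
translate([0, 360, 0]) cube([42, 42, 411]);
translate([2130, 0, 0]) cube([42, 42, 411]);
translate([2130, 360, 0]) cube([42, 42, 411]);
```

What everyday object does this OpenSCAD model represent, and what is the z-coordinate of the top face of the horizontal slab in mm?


A bench. The seat-top height is 471 mm.

A long slab on four corner posts — a bench. The slab sits at z = 411 with thickness 60, so the top is 411 + 60 = 471 mm.


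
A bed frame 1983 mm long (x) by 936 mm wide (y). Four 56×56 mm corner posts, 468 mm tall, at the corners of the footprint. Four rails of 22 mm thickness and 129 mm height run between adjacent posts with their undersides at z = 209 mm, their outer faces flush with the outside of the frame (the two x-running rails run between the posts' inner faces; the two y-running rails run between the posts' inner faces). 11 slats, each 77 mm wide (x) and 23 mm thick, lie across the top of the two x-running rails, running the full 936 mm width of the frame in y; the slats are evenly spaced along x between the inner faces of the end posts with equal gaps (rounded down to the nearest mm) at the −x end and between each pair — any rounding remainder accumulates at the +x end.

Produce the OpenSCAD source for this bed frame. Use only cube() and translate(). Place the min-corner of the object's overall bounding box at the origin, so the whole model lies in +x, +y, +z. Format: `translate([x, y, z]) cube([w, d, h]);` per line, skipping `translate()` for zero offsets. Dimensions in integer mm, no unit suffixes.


cube([56, 56, 468]);
translate([0, 880, 0]) cube([56, 56, 468]);
translate([1927, 0, 0]) cube([56, 56, 468]);
translate([1927, 880, 0]) cube([56, 56, 468]);
translate([56, 0, 209]) cube([1871, 22, 129]);
translate([56, 914, 209]) cube([1871, 22, 129]);
translate([0, 56, 209]) cube([22, 824, 129]);
translate([1961, 56, 209]) cube([22, 824, 129]);
translate([141, 0, 338]) cube([77, 936, 23]);
translate([303, 0, 338]) cube([77, 936, 23]);
translate([465, 0, 338]) cube([77, 936, 23]);
translate([627, 0, 338]) cube([77, 936, 23]);
translate([789, 0, 338]) cube([77, 936, 23]);
translate([951, 0, 338]) cube([77, 936, 23]);
translate([1113, 0, 338]) cube([77, 936, 23]);
translate([1275, 0, 338]) cube([77, 936, 23]);
translate([1437, 0, 338]) cube([77, 936, 23]);
translate([1599, 0, 338]) cube([77, 936, 23]);
translate([1761, 0, 338]) cube([77, 936, 23]);


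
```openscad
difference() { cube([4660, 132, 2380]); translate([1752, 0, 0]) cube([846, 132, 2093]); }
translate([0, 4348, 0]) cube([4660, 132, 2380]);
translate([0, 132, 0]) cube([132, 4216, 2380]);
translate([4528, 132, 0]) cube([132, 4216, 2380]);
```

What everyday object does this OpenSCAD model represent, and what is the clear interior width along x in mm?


A single room. The interior width is 4396 mm.

Four walls enclosing a rectangle with a door in the front wall — a room. Outside width 4660 minus two 132 mm walls gives 4396 mm.


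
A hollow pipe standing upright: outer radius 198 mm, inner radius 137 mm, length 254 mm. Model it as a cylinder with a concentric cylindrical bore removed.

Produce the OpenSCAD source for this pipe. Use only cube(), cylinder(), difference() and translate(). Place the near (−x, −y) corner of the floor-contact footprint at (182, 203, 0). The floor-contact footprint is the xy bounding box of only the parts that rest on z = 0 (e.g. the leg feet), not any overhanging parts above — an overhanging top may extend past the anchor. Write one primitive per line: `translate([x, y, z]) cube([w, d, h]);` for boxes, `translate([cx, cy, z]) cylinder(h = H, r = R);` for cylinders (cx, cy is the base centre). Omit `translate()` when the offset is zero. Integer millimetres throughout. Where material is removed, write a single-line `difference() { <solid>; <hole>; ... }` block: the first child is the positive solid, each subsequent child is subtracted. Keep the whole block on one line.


difference() { translate([380, 401, 0]) cylinder(h = 254, r = 198); translate([380, 401, 0]) cylinder(h = 254, r = 137); }


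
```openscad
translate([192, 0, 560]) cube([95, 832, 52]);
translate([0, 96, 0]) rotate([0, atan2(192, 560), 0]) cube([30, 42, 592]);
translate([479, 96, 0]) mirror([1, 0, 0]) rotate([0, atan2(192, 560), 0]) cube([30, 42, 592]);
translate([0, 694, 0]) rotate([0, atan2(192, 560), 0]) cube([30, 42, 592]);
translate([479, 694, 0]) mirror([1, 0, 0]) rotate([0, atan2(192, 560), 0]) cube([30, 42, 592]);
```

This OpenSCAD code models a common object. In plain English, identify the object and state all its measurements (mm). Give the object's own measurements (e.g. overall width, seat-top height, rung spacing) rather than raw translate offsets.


A sawhorse. A 95×832×52 mm beam (x, y, z) sits on two A-frame leg pairs. Each pair is two raked legs of 30×42 mm section (42 mm along y) splaying symmetrically in x. Each leg rises 560 mm vertically over 192 mm of horizontal reach and is 592 mm long along its own axis. Every leg's outer bottom edge rests on the floor and its outer top edge meets a bottom edge of the beam — the left legs (tilting toward +x) meet the beam's −x bottom edge, the right legs (their mirror images, tilting toward −x) meet its +x bottom edge — so the leg tops tuck under the beam, the beam's underside is 560 mm above the floor, and the feet are 479 mm apart outside-to-outside with the beam centred between them. The two leg pairs are set in 96 mm from either end of the beam.


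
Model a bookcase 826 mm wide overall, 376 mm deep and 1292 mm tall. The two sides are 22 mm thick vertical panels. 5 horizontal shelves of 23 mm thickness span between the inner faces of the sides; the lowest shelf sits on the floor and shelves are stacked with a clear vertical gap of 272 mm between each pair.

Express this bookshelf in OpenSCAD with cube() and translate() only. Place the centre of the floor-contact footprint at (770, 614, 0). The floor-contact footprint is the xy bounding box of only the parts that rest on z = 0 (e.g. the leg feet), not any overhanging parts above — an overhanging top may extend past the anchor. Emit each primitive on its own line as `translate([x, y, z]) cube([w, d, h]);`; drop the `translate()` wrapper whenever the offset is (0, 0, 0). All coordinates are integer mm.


translate([357, 426, 0]) cube([22, 376, 1292]);
translate([1161, 426, 0]) cube([22, 376, 1292]);
translate([379, 426, 0]) cube([782, 376, 23]);
translate([379, 426, 295]) cube([782, 376, 23]);
translate([379, 426, 590]) cube([782, 376, 23]);
translate([379, 426, 885]) cube([782, 376, 23]);
translate([379, 426, 1180]) cube([782, 376, 23]);


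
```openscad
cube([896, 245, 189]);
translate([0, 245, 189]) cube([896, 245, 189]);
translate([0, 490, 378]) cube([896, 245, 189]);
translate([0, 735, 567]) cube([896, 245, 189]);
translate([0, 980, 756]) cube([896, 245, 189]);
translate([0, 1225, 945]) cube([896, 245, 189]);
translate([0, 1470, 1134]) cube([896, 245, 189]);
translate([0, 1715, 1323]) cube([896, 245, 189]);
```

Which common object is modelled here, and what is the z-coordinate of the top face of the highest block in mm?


A staircase. The total rise is 1512 mm.

8 identical blocks, each offset up and back from the previous — a staircase. Each step is 189 mm tall and there are 8 of them, so the total rise is 8 × 189 = 1512 mm.


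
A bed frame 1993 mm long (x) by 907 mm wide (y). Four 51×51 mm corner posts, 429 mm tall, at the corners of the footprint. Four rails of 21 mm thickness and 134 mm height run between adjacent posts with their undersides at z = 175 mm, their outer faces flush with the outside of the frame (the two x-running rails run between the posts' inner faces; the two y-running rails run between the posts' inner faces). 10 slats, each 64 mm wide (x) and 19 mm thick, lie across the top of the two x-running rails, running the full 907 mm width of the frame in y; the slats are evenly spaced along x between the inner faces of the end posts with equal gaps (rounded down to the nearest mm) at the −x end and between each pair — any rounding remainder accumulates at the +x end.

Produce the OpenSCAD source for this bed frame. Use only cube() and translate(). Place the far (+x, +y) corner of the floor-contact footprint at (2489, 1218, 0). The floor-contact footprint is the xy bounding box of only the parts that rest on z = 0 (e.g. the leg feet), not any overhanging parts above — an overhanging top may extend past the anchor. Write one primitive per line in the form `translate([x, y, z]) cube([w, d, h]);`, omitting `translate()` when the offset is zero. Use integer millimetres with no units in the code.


translate([496, 311, 0]) cube([51, 51, 429]);
translate([496, 1167, 0]) cube([51, 51, 429]);
translate([2438, 311, 0]) cube([51, 51, 429]);
translate([2438, 1167, 0]) cube([51, 51, 429]);
translate([547, 311, 175]) cube([1891, 21, 134]);
translate([547, 1197, 175]) cube([1891, 21, 134]);
translate([496, 362, 175]) cube([21, 805, 134]);
translate([2468, 362, 175]) cube([21, 805, 134]);
translate([660, 311, 309]) cube([64, 907, 19]);
translate([837, 311, 309]) cube([64, 907, 19]);
translate([1014, 311, 309]) cube([64, 907, 19]);
translate([1191, 311, 309]) cube([64, 907, 19]);
translate([1368, 311, 309]) cube([64, 907, 19]);
translate([1545, 311, 309]) cube([64, 907, 19]);
translate([1722, 311, 309]) cube([64, 907, 19]);
translate([1899, 311, 309]) cube([64, 907, 19]);
translate([2076, 311, 309]) cube([64, 907, 19]);
translate([2253, 311, 309]) cube([64, 907, 19]);


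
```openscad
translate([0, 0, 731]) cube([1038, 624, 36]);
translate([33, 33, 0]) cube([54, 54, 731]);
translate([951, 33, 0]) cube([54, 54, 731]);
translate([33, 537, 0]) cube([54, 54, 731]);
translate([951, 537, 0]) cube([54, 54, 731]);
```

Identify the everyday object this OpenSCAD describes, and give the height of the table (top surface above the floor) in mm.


A table. The table height is 767 mm.

A 1038×624×36 slab sits at z = 731 on four 54 mm square posts — a table. The top surface is at 731 + 36 = 767 mm.


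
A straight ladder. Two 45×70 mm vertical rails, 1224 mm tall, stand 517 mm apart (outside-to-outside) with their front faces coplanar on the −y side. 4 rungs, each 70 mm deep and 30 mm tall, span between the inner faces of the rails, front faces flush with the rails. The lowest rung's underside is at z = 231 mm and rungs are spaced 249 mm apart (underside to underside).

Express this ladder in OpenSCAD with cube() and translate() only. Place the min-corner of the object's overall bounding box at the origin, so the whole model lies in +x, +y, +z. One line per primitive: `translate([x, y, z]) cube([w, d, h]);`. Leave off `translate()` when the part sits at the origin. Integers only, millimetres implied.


cube([45, 70, 1224]);
translate([472, 0, 0]) cube([45, 70, 1224]);
translate([45, 0, 231]) cube([427, 70, 30]);
translate([45, 0, 480]) cube([427, 70, 30]);
translate([45, 0, 729]) cube([427, 70, 30]);
translate([45, 0, 978]) cube([427, 70, 30]);


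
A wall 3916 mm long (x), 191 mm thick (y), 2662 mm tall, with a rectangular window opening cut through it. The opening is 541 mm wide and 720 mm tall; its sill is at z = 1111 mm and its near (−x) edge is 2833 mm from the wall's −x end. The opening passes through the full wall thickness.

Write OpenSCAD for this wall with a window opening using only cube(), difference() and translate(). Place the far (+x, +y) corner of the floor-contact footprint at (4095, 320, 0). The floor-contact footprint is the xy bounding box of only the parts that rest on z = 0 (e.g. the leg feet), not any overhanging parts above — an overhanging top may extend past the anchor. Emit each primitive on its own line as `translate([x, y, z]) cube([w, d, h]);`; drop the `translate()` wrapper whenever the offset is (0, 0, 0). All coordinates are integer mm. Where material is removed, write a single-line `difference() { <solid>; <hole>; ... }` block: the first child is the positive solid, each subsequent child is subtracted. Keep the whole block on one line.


difference() { translate([179, 129, 0]) cube([3916, 191, 2662]); translate([3012, 129, 1111]) cube([541, 191, 720]); }


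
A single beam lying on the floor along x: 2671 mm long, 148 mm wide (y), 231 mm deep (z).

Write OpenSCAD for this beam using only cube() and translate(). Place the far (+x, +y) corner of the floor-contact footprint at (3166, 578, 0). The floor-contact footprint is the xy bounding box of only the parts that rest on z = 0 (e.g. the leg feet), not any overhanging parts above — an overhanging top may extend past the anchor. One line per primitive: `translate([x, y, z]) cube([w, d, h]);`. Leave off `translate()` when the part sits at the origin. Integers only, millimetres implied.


translate([495, 430, 0]) cube([2671, 148, 231]);


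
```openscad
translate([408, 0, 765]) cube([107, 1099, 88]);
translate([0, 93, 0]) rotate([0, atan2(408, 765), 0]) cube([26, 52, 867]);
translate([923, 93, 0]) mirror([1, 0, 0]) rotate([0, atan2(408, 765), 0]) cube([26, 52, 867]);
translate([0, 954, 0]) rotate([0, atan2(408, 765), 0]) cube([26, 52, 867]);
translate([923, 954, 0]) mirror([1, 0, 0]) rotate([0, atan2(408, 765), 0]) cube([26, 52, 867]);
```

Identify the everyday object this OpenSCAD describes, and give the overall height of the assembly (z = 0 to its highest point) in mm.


A sawhorse. The overall height is 853 mm.

A beam across two mirrored pairs of raked legs — a sawhorse. The beam's underside is at z = 765 (matching the legs' vertical rise in atan2(408, 765)) and the beam is 88 mm tall, so its top is at 765 + 88 = 853 mm. The raked legs top out at the beam's underside, so that is the highest point.


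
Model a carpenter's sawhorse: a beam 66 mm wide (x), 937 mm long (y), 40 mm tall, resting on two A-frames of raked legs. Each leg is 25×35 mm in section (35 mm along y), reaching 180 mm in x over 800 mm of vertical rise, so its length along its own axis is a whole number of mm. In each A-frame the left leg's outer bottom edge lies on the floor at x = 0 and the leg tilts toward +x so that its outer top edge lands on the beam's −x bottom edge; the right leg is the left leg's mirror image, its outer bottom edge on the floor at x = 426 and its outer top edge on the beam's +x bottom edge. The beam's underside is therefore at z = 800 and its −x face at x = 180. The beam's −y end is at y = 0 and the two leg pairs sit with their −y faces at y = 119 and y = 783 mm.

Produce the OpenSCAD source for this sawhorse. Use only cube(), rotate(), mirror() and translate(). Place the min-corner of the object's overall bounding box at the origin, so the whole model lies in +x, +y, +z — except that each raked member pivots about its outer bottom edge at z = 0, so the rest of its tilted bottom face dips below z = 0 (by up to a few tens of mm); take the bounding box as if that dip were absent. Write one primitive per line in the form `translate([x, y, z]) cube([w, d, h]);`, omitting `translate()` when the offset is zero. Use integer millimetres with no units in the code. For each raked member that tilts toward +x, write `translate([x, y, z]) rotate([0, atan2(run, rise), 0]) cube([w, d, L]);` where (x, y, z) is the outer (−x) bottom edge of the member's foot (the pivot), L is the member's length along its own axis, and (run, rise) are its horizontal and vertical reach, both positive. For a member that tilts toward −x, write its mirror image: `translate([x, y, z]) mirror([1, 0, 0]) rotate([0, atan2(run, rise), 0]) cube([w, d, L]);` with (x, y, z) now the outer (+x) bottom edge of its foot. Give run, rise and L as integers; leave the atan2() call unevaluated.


translate([180, 0, 800]) cube([66, 937, 40]);
translate([0, 119, 0]) rotate([0, atan2(180, 800), 0]) cube([25, 35, 820]);
translate([426, 119, 0]) mirror([1, 0, 0]) rotate([0, atan2(180, 800), 0]) cube([25, 35, 820]);
translate([0, 783, 0]) rotate([0, atan2(180, 800), 0]) cube([25, 35, 820]);
translate([426, 783, 0]) mirror([1, 0, 0]) rotate([0, atan2(180, 800), 0]) cube([25, 35, 820]);


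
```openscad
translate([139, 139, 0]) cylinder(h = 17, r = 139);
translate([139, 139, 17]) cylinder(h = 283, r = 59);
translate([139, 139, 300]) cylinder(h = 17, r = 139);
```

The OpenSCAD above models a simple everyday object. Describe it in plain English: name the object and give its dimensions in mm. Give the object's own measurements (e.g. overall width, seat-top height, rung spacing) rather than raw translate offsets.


A spool: two coaxial disc flanges of radius 139 mm and thickness 17 mm, joined by a core cylinder of radius 59 mm and height 283 mm. The lower flange rests on z = 0 and the three cylinders share a vertical axis.


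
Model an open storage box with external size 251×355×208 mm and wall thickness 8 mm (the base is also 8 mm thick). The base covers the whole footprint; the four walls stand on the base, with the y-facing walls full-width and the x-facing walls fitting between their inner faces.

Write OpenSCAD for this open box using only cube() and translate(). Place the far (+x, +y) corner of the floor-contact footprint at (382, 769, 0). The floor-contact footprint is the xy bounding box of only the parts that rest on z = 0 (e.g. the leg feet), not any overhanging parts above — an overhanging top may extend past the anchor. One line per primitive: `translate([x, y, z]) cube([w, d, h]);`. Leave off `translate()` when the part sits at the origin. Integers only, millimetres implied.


translate([131, 414, 0]) cube([251, 355, 8]);
translate([131, 414, 8]) cube([251, 8, 200]);
translate([131, 761, 8]) cube([251, 8, 200]);
translate([131, 422, 8]) cube([8, 339, 200]);
translate([374, 422, 8]) cube([8, 339, 200]);


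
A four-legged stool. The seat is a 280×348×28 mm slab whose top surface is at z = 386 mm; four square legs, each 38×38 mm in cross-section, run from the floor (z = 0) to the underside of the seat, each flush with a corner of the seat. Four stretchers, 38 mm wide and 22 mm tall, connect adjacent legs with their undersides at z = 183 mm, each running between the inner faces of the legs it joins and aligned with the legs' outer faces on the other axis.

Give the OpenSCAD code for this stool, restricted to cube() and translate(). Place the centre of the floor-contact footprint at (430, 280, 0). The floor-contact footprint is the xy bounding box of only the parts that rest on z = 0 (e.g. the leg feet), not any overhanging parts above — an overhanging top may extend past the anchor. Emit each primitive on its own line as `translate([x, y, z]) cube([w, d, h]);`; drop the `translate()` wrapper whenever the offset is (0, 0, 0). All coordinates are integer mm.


translate([290, 106, 358]) cube([280, 348, 28]);
translate([290, 106, 0]) cube([38, 38, 358]);
translate([532, 106, 0]) cube([38, 38, 358]);
translate([290, 416, 0]) cube([38, 38, 358]);
translate([532, 416, 0]) cube([38, 38, 358]);
translate([328, 106, 183]) cube([204, 38, 22]);
translate([328, 416, 183]) cube([204, 38, 22]);
translate([290, 144, 183]) cube([38, 272, 22]);
translate([532, 144, 183]) cube([38, 272, 22]);


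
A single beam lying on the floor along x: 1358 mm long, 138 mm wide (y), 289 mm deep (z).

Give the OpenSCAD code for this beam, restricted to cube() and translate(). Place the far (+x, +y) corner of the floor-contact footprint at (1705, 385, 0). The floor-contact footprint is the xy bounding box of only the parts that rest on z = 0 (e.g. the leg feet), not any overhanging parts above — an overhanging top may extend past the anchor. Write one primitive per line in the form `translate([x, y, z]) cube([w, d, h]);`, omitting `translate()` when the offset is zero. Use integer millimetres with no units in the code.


translate([347, 247, 0]) cube([1358, 138, 289]);


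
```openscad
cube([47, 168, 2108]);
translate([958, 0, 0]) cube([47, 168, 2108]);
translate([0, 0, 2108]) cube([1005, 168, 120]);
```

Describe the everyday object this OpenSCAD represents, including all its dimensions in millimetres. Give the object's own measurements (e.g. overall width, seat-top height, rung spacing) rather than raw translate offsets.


A door frame. The clear opening is 911 mm wide and 2108 mm high. Two 47 mm wide jambs, 168 mm deep, stand either side of the opening from the floor to the top of the opening. A 120 mm thick head sits across the top of both jambs, spanning the full outside width of the frame.


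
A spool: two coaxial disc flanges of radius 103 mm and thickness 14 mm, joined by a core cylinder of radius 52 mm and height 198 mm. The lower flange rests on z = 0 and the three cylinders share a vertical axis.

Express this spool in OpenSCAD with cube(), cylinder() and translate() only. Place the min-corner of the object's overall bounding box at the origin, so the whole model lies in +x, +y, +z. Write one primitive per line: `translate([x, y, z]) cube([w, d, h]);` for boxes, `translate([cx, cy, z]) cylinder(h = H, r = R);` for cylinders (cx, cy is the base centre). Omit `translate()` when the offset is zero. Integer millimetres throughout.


translate([103, 103, 0]) cylinder(h = 14, r = 103);
translate([103, 103, 14]) cylinder(h = 198, r = 52);
translate([103, 103, 212]) cylinder(h = 14, r = 103);


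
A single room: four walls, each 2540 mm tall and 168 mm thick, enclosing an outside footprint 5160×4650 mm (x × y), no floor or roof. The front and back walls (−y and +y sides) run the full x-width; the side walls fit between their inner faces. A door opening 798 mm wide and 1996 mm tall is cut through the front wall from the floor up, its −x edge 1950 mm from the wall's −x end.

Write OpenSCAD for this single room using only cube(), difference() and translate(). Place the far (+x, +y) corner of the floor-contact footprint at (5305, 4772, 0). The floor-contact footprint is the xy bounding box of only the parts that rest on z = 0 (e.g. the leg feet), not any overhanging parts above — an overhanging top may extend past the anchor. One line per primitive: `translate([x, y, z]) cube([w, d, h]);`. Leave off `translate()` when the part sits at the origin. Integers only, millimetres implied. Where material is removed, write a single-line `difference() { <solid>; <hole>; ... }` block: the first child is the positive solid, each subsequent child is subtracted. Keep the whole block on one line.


difference() { translate([145, 122, 0]) cube([5160, 168, 2540]); translate([2095, 122, 0]) cube([798, 168, 1996]); }
translate([145, 4604, 0]) cube([5160, 168, 2540]);
translate([145, 290, 0]) cube([168, 4314, 2540]);
translate([5137, 290, 0]) cube([168, 4314, 2540]);


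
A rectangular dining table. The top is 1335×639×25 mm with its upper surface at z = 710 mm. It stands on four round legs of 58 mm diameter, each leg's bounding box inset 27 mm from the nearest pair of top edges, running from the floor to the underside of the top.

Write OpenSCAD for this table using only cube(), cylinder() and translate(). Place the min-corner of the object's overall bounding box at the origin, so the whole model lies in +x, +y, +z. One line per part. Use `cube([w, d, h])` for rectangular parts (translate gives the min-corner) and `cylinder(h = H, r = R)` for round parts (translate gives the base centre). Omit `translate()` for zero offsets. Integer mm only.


translate([0, 0, 685]) cube([1335, 639, 25]);
translate([56, 56, 0]) cylinder(h = 685, r = 29);
translate([1279, 56, 0]) cylinder(h = 685, r = 29);
translate([56, 583, 0]) cylinder(h = 685, r = 29);
translate([1279, 583, 0]) cylinder(h = 685, r = 29);


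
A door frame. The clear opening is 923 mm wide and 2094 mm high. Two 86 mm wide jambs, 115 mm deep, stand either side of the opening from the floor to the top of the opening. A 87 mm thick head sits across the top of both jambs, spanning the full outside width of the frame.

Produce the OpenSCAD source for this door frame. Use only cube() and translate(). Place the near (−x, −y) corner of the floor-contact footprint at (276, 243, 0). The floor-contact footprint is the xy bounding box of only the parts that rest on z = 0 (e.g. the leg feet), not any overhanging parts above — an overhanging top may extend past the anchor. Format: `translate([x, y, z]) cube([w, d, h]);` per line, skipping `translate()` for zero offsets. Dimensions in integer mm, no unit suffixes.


translate([276, 243, 0]) cube([86, 115, 2094]);
translate([1285, 243, 0]) cube([86, 115, 2094]);
translate([276, 243, 2094]) cube([1095, 115, 87]);


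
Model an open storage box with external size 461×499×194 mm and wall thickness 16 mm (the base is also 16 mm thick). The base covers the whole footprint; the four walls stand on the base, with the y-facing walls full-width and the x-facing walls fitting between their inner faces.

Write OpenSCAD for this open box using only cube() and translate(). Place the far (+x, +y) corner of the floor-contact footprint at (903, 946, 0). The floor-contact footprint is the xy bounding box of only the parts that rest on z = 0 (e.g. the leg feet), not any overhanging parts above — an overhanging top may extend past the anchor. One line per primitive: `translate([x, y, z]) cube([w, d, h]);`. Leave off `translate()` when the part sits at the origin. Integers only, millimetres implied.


translate([442, 447, 0]) cube([461, 499, 16]);
translate([442, 447, 16]) cube([461, 16, 178]);
translate([442, 930, 16]) cube([461, 16, 178]);
translate([442, 463, 16]) cube([16, 467, 178]);
translate([887, 463, 16]) cube([16, 467, 178]);


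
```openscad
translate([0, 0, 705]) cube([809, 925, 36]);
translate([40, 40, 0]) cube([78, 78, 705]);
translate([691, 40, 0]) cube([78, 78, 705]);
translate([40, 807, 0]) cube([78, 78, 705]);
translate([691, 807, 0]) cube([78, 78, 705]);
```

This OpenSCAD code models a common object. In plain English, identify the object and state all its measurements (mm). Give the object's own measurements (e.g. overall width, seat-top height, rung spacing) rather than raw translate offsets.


A table: top 809 mm (x) × 925 mm (y), 36 mm thick, upper face at z = 741 mm, on four 78×78 mm square legs, each inset 40 mm from the nearest pair of top edges from z = 0 to the bottom of the top.


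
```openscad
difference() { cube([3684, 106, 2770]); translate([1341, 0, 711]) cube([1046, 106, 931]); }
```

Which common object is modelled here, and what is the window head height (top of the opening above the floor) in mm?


A wall with a window opening. The window head height is 1642 mm.

A wall with a rectangular opening subtracted — a window. Sill at z = 711, opening 931 mm tall, so the head is at 711 + 931 = 1642 mm.


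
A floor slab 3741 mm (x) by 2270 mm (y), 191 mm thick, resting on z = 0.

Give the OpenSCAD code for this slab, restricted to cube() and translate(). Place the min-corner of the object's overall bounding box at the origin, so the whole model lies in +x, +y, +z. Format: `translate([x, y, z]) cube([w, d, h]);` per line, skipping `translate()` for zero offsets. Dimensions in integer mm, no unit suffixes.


cube([3741, 2270, 191]);


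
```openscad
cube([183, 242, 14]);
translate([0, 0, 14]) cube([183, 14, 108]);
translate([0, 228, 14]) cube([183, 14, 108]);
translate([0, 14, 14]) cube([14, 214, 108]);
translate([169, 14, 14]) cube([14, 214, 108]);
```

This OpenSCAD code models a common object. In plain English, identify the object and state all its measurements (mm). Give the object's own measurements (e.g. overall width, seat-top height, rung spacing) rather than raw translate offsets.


An open-topped rectangular box: outside dimensions 183×242×122 mm, with a uniform wall and base thickness of 14 mm. The base is a full 183×242 slab on the floor; four walls sit on top of the base. The front and back walls (the −y and +y sides) span the full width; the two side walls fit between them.


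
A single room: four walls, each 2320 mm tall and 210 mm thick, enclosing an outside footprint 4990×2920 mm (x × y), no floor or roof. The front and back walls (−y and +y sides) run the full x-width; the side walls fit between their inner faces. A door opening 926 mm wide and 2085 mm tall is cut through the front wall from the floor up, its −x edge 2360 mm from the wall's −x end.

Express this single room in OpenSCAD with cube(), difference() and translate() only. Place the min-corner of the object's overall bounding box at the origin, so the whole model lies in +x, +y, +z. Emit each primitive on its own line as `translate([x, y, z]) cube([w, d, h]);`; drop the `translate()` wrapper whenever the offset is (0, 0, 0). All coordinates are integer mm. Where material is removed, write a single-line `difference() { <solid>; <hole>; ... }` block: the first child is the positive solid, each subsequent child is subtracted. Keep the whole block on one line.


difference() { cube([4990, 210, 2320]); translate([2360, 0, 0]) cube([926, 210, 2085]); }
translate([0, 2710, 0]) cube([4990, 210, 2320]);
translate([0, 210, 0]) cube([210, 2500, 2320]);
translate([4780, 210, 0]) cube([210, 2500, 2320]);
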